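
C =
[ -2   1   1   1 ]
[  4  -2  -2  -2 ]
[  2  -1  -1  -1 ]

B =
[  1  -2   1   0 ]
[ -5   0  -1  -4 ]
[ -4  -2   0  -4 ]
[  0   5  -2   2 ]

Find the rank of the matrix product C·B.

1

First compute CB:
[[-11,   7,  -5,  -6],
 [ 22, -14,  10,  12],
 [ 11,  -7,   5,   6]]
Now row reduce the product.
R2 ← R2 + (2)·R1: [0, 0, 0, 0]
R3 ← R3 + R1: [0, 0, 0, 0]
1 nonzero row, so rank(CB) = 1.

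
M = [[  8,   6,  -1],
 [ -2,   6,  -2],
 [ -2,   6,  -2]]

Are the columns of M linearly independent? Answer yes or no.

Row reduce M to echelon form.
R2 ← R2 + (1/4)·R1: [0, 15/2, -9/4]
R3 ← R3 + (1/4)·R1: [0, 15/2, -9/4]
R3 ← R3 − R2: [0, 0, 0]
2 pivots among 3 columns.
Only 2 < 3 pivot columns, so the columns are linearly dependent.

no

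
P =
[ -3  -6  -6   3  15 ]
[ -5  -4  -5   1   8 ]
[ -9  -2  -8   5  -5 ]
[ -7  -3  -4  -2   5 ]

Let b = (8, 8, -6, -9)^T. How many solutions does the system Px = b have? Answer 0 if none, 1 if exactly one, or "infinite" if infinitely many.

Row reduce the augmented matrix [P | b].
R2 ← R2 − (5/3)·R1: [0, 6, 5, -4, -17, -16/3]
R3 ← R3 − (3)·R1: [0, 16, 10, -4, -50, -30]
R4 ← R4 − (7/3)·R1: [0, 11, 10, -9, -30, -83/3]
R3 ← R3 − (8/3)·R2: [0, 0, -10/3, 20/3, -14/3, -142/9]
R4 ← R4 − (11/6)·R2: [0, 0, 5/6, -5/3, 7/6, -161/9]
R4 ← R4 + (1/4)·R3: [0, 0, 0, 0, 0, -131/6]
The echelon form has 4 nonzero rows; the last pivot sits in the augmented column, so rank(P) = 3 but rank([P|b]) = 4.
Since the ranks differ, the system is inconsistent.
It has no solutions.

0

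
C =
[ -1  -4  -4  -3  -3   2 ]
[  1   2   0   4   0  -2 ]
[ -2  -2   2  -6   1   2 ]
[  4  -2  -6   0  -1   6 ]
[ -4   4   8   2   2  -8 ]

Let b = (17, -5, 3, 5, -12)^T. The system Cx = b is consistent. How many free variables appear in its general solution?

3

Row reduce the augmented matrix [C | b].
R2 ← R2 + R1: [0, -2, -4, 1, -3, 0, 12]
R3 ← R3 − (2)·R1: [0, 6, 10, 0, 7, -2, -31]
R4 ← R4 + (4)·R1: [0, -18, -22, -12, -13, 14, 73]
R5 ← R5 − (4)·R1: [0, 20, 24, 14, 14, -16, -80]
R3 ← R3 + (3)·R2: [0, 0, -2, 3, -2, -2, 5]
R4 ← R4 − (9)·R2: [0, 0, 14, -21, 14, 14, -35]
R5 ← R5 + (10)·R2: [0, 0, -16, 24, -16, -16, 40]
R4 ← R4 + (7)·R3: [0, 0, 0, 0, 0, 0, 0]
R5 ← R5 − (8)·R3: [0, 0, 0, 0, 0, 0, 0]
The echelon form has 3 nonzero rows, and every pivot lies in the first 6 columns, so rank(C) = rank([C|b]) = 3.
The system is consistent.
Free variables = (unknowns) − (rank) = 6 − 3 = 3.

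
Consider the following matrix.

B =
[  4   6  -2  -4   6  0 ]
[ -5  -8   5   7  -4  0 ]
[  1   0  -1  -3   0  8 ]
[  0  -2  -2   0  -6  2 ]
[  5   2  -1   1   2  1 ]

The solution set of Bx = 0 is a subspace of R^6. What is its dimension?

2

Row reduce to echelon form.
R2 ← R2 + (5/4)·R1: [0, -1/2, 5/2, 2, 7/2, 0]
R3 ← R3 − (1/4)·R1: [0, -3/2, -1/2, -2, -3/2, 8]
R5 ← R5 − (5/4)·R1: [0, -11/2, 3/2, 6, -11/2, 1]
R3 ← R3 − (3)·R2: [0, 0, -8, -8, -12, 8]
R4 ← R4 − (4)·R2: [0, 0, -12, -8, -20, 2]
R5 ← R5 − (11)·R2: [0, 0, -26, -16, -44, 1]
R4 ← R4 − (3/2)·R3: [0, 0, 0, 4, -2, -10]
R5 ← R5 − (13/4)·R3: [0, 0, 0, 10, -5, -25]
R5 ← R5 − (5/2)·R4: [0, 0, 0, 0, 0, 0]
4 nonzero rows, so rank(B) = 4.
B has 6 columns; by rank–nullity, nullity = 6 − 4 = 2.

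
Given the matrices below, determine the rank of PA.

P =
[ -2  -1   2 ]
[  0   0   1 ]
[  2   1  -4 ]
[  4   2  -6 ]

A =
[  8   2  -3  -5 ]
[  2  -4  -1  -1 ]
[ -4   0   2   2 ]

2

First compute PA:
[[-26,   0,  11,  15],
 [ -4,   0,   2,   2],
 [ 34,   0, -15, -19],
 [ 60,   0, -26, -34]]
Now row reduce the product.
R2 ← R2 − (2/13)·R1: [0, 0, 4/13, -4/13]
R3 ← R3 + (17/13)·R1: [0, 0, -8/13, 8/13]
R4 ← R4 + (30/13)·R1: [0, 0, -8/13, 8/13]
R3 ← R3 + (2)·R2: [0, 0, 0, 0]
R4 ← R4 + (2)·R2: [0, 0, 0, 0]
2 nonzero rows, so rank(PA) = 2.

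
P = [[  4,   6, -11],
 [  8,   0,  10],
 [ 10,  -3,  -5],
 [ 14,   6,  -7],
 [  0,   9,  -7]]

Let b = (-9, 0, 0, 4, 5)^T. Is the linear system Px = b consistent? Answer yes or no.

Row reduce the augmented matrix [P | b].
R2 ← R2 − (2)·R1: [0, -12, 32, 18]
R3 ← R3 − (5/2)·R1: [0, -18, 45/2, 45/2]
R4 ← R4 − (7/2)·R1: [0, -15, 63/2, 71/2]
R3 ← R3 − (3/2)·R2: [0, 0, -51/2, -9/2]
R4 ← R4 − (5/4)·R2: [0, 0, -17/2, 13]
R5 ← R5 + (3/4)·R2: [0, 0, 17, 37/2]
R4 ← R4 − (1/3)·R3: [0, 0, 0, 29/2]
R5 ← R5 + (2/3)·R3: [0, 0, 0, 31/2]
R5 ← R5 − (31/29)·R4: [0, 0, 0, 0]
The echelon form has 4 nonzero rows; the last pivot sits in the augmented column, so rank(P) = 3 but rank([P|b]) = 4.
Since the ranks differ, the system is inconsistent.

no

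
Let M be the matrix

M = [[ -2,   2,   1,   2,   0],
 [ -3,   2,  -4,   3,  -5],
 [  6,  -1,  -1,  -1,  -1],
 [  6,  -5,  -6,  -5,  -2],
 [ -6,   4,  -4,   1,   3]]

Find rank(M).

5

Row reduce to echelon form.
R2 ← R2 − (3/2)·R1: [0, -1, -11/2, 0, -5]
R3 ← R3 + (3)·R1: [0, 5, 2, 5, -1]
R4 ← R4 + (3)·R1: [0, 1, -3, 1, -2]
R5 ← R5 − (3)·R1: [0, -2, -7, -5, 3]
R3 ← R3 + (5)·R2: [0, 0, -51/2, 5, -26]
R4 ← R4 + R2: [0, 0, -17/2, 1, -7]
R5 ← R5 − (2)·R2: [0, 0, 4, -5, 13]
R4 ← R4 − (1/3)·R3: [0, 0, 0, -2/3, 5/3]
R5 ← R5 + (8/51)·R3: [0, 0, 0, -215/51, 455/51]
R5 ← R5 − (215/34)·R4: [0, 0, 0, 0, -55/34]
Echelon form has 5 nonzero rows, so rank(M) = 5.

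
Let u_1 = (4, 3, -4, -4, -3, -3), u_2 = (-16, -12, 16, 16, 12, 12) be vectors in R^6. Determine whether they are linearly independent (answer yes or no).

no

Form the matrix with these vectors as rows and row reduce.
R2 ← R2 + (4)·R1: [0, 0, 0, 0, 0, 0]
1 nonzero row, so the 2 vectors span a space of dimension 1.
Since 1 < 2, the vectors are linearly dependent.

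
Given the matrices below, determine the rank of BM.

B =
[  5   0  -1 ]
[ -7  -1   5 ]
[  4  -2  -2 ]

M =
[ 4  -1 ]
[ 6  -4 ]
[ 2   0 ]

2

First compute BM:
[[ 18,  -5],
 [-24,  11],
 [  0,   4]]
Now row reduce the product.
R2 ← R2 + (4/3)·R1: [0, 13/3]
R3 ← R3 − (12/13)·R2: [0, 0]
2 nonzero rows, so rank(BM) = 2.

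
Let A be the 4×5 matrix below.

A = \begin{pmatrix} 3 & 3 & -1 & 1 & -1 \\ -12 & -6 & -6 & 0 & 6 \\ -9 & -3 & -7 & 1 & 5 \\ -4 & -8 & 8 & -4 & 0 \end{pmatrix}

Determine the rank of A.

2

Row reduce to echelon form.
R2 ← R2 + (4)·R1: [0, 6, -10, 4, 2]
R3 ← R3 + (3)·R1: [0, 6, -10, 4, 2]
R4 ← R4 + (4/3)·R1: [0, -4, 20/3, -8/3, -4/3]
R3 ← R3 − R2: [0, 0, 0, 0, 0]
R4 ← R4 + (2/3)·R2: [0, 0, 0, 0, 0]
Echelon form has 2 nonzero rows, so rank(A) = 2.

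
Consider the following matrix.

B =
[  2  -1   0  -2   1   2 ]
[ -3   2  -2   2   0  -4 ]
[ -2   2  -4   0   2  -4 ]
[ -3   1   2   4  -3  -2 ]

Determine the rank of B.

2

Row reduce to echelon form.
R2 ← R2 + (3/2)·R1: [0, 1/2, -2, -1, 3/2, -1]
R3 ← R3 + R1: [0, 1, -4, -2, 3, -2]
R4 ← R4 + (3/2)·R1: [0, -1/2, 2, 1, -3/2, 1]
R3 ← R3 − (2)·R2: [0, 0, 0, 0, 0, 0]
R4 ← R4 + R2: [0, 0, 0, 0, 0, 0]
Echelon form has 2 nonzero rows, so rank(B) = 2.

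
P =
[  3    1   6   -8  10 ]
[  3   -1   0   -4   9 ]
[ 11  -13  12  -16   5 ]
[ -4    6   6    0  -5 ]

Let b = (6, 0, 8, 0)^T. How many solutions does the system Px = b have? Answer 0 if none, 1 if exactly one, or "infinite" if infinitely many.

Row reduce the augmented matrix [P | b].
R2 ← R2 − R1: [0, -2, -6, 4, -1, -6]
R3 ← R3 − (11/3)·R1: [0, -50/3, -10, 40/3, -95/3, -14]
R4 ← R4 + (4/3)·R1: [0, 22/3, 14, -32/3, 25/3, 8]
R3 ← R3 − (25/3)·R2: [0, 0, 40, -20, -70/3, 36]
R4 ← R4 + (11/3)·R2: [0, 0, -8, 4, 14/3, -14]
R4 ← R4 + (1/5)·R3: [0, 0, 0, 0, 0, -34/5]
The echelon form has 4 nonzero rows; the last pivot sits in the augmented column, so rank(P) = 3 but rank([P|b]) = 4.
Since the ranks differ, the system is inconsistent.
It has no solutions.

0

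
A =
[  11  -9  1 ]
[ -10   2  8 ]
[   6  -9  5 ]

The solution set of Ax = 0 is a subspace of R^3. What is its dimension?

Row reduce to echelon form.
R2 ← R2 + (10/11)·R1: [0, -68/11, 98/11]
R3 ← R3 − (6/11)·R1: [0, -45/11, 49/11]
R3 ← R3 − (45/68)·R2: [0, 0, -49/34]
3 nonzero rows, so rank(A) = 3.
A has 3 columns; by rank–nullity, nullity = 3 − 3 = 0.

0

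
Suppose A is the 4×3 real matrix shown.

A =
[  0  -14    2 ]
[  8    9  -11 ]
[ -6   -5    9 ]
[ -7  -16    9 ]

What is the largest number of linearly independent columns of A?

3

Row reduce to echelon form.
Swap R1 ↔ R2
R3 ← R3 + (3/4)·R1: [0, 7/4, 3/4]
R4 ← R4 + (7/8)·R1: [0, -65/8, -5/8]
R3 ← R3 + (1/8)·R2: [0, 0, 1]
R4 ← R4 − (65/112)·R2: [0, 0, -25/14]
R4 ← R4 + (25/14)·R3: [0, 0, 0]
Echelon form has 3 nonzero rows, so rank(A) = 3.
The rank gives the maximum number of linearly independent columns: 3.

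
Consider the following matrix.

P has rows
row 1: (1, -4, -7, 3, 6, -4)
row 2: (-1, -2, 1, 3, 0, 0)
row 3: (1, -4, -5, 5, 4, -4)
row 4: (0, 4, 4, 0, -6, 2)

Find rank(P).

4

Row reduce to echelon form.
R2 ← R2 + R1: [0, -6, -6, 6, 6, -4]
R3 ← R3 − R1: [0, 0, 2, 2, -2, 0]
R4 ← R4 + (2/3)·R2: [0, 0, 0, 4, -2, -2/3]
Echelon form has 4 nonzero rows, so rank(P) = 4.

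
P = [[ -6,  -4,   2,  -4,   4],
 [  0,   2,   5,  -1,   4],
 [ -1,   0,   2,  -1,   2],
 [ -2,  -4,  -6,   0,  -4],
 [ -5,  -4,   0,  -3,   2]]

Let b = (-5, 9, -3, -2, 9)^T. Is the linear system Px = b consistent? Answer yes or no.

Row reduce the augmented matrix [P | b].
R3 ← R3 − (1/6)·R1: [0, 2/3, 5/3, -1/3, 4/3, -13/6]
R4 ← R4 − (1/3)·R1: [0, -8/3, -20/3, 4/3, -16/3, -1/3]
R5 ← R5 − (5/6)·R1: [0, -2/3, -5/3, 1/3, -4/3, 79/6]
R3 ← R3 − (1/3)·R2: [0, 0, 0, 0, 0, -31/6]
R4 ← R4 + (4/3)·R2: [0, 0, 0, 0, 0, 35/3]
R5 ← R5 + (1/3)·R2: [0, 0, 0, 0, 0, 97/6]
R4 ← R4 + (70/31)·R3: [0, 0, 0, 0, 0, 0]
R5 ← R5 + (97/31)·R3: [0, 0, 0, 0, 0, 0]
The echelon form has 3 nonzero rows; the last pivot sits in the augmented column, so rank(P) = 2 but rank([P|b]) = 3.
Since the ranks differ, the system is inconsistent.

no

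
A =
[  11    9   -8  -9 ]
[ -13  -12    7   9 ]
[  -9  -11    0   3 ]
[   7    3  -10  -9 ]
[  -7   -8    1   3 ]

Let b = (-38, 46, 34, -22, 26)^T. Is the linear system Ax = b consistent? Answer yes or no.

Row reduce the augmented matrix [A | b].
R2 ← R2 + (13/11)·R1: [0, -15/11, -27/11, -18/11, 12/11]
R3 ← R3 + (9/11)·R1: [0, -40/11, -72/11, -48/11, 32/11]
R4 ← R4 − (7/11)·R1: [0, -30/11, -54/11, -36/11, 24/11]
R5 ← R5 + (7/11)·R1: [0, -25/11, -45/11, -30/11, 20/11]
R3 ← R3 − (8/3)·R2: [0, 0, 0, 0, 0]
R4 ← R4 − (2)·R2: [0, 0, 0, 0, 0]
R5 ← R5 − (5/3)·R2: [0, 0, 0, 0, 0]
The echelon form has 2 nonzero rows, and every pivot lies in the first 4 columns, so rank(A) = rank([A|b]) = 2.
The system is consistent.

yes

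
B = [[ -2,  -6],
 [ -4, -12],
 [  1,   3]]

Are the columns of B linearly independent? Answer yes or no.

Row reduce B to echelon form.
R2 ← R2 − (2)·R1: [0, 0]
R3 ← R3 + (1/2)·R1: [0, 0]
1 pivot among 2 columns.
Only 1 < 2 pivot columns, so the columns are linearly dependent.

no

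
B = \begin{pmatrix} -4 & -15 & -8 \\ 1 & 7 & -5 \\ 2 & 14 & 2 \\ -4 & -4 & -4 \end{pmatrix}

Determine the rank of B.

3

Row reduce to echelon form.
R2 ← R2 + (1/4)·R1: [0, 13/4, -7]
R3 ← R3 + (1/2)·R1: [0, 13/2, -2]
R4 ← R4 − R1: [0, 11, 4]
R3 ← R3 − (2)·R2: [0, 0, 12]
R4 ← R4 − (44/13)·R2: [0, 0, 360/13]
R4 ← R4 − (30/13)·R3: [0, 0, 0]
Echelon form has 3 nonzero rows, so rank(B) = 3.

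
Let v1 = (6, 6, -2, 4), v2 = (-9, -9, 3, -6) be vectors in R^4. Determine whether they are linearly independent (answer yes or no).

Form the matrix with these vectors as rows and row reduce.
R2 ← R2 + (3/2)·R1: [0, 0, 0, 0]
1 nonzero row, so the 2 vectors span a space of dimension 1.
Since 1 < 2, the vectors are linearly dependent.

no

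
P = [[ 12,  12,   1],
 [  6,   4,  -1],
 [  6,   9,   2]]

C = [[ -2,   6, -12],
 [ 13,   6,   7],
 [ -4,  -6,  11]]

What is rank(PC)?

3

First compute PC:
[[128, 138, -49],
 [ 44,  66, -55],
 [ 97,  78,  13]]
Now row reduce the product.
R2 ← R2 − (11/32)·R1: [0, 297/16, -1221/32]
R3 ← R3 − (97/128)·R1: [0, -1701/64, 6417/128]
R3 ← R3 + (63/44)·R2: [0, 0, -9/2]
3 nonzero rows, so rank(PC) = 3.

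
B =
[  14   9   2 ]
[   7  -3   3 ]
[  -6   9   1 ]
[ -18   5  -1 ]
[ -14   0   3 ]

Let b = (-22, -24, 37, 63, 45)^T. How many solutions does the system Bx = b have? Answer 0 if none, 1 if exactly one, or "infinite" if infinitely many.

1

Row reduce the augmented matrix [B | b].
R2 ← R2 − (1/2)·R1: [0, -15/2, 2, -13]
R3 ← R3 + (3/7)·R1: [0, 90/7, 13/7, 193/7]
R4 ← R4 + (9/7)·R1: [0, 116/7, 11/7, 243/7]
R5 ← R5 + R1: [0, 9, 5, 23]
R3 ← R3 + (12/7)·R2: [0, 0, 37/7, 37/7]
R4 ← R4 + (232/105)·R2: [0, 0, 629/105, 629/105]
R5 ← R5 + (6/5)·R2: [0, 0, 37/5, 37/5]
R4 ← R4 − (17/15)·R3: [0, 0, 0, 0]
R5 ← R5 − (7/5)·R3: [0, 0, 0, 0]
The echelon form has 3 nonzero rows, and every pivot lies in the first 3 columns, so rank(B) = rank([B|b]) = 3.
The system is consistent.
rank = 3 = number of unknowns, so the solution is unique.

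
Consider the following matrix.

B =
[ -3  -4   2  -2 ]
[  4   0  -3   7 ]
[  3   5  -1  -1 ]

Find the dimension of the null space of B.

1

Row reduce to echelon form.
R2 ← R2 + (4/3)·R1: [0, -16/3, -1/3, 13/3]
R3 ← R3 + R1: [0, 1, 1, -3]
R3 ← R3 + (3/16)·R2: [0, 0, 15/16, -35/16]
3 nonzero rows, so rank(B) = 3.
B has 4 columns; by rank–nullity, nullity = 4 − 3 = 1.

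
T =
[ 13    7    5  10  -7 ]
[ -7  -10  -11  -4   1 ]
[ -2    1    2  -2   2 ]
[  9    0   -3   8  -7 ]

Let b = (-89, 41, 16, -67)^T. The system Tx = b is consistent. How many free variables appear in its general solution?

Row reduce the augmented matrix [T | b].
R2 ← R2 + (7/13)·R1: [0, -81/13, -108/13, 18/13, -36/13, -90/13]
R3 ← R3 + (2/13)·R1: [0, 27/13, 36/13, -6/13, 12/13, 30/13]
R4 ← R4 − (9/13)·R1: [0, -63/13, -84/13, 14/13, -28/13, -70/13]
R3 ← R3 + (1/3)·R2: [0, 0, 0, 0, 0, 0]
R4 ← R4 − (7/9)·R2: [0, 0, 0, 0, 0, 0]
The echelon form has 2 nonzero rows, and every pivot lies in the first 5 columns, so rank(T) = rank([T|b]) = 2.
The system is consistent.
Free variables = (unknowns) − (rank) = 5 − 2 = 3.

3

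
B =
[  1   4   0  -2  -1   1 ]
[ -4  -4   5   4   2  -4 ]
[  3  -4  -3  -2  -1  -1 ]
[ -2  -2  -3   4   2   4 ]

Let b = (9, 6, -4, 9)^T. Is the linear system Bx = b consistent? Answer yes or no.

Row reduce the augmented matrix [B | b].
R2 ← R2 + (4)·R1: [0, 12, 5, -4, -2, 0, 42]
R3 ← R3 − (3)·R1: [0, -16, -3, 4, 2, -4, -31]
R4 ← R4 + (2)·R1: [0, 6, -3, 0, 0, 6, 27]
R3 ← R3 + (4/3)·R2: [0, 0, 11/3, -4/3, -2/3, -4, 25]
R4 ← R4 − (1/2)·R2: [0, 0, -11/2, 2, 1, 6, 6]
R4 ← R4 + (3/2)·R3: [0, 0, 0, 0, 0, 0, 87/2]
The echelon form has 4 nonzero rows; the last pivot sits in the augmented column, so rank(B) = 3 but rank([B|b]) = 4.
Since the ranks differ, the system is inconsistent.

no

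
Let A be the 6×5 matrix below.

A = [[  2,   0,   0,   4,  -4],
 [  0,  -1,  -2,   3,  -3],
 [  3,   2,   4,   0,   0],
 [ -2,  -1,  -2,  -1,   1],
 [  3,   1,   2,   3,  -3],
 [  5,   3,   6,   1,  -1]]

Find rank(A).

Row reduce to echelon form.
R3 ← R3 − (3/2)·R1: [0, 2, 4, -6, 6]
R4 ← R4 + R1: [0, -1, -2, 3, -3]
R5 ← R5 − (3/2)·R1: [0, 1, 2, -3, 3]
R6 ← R6 − (5/2)·R1: [0, 3, 6, -9, 9]
R3 ← R3 + (2)·R2: [0, 0, 0, 0, 0]
R4 ← R4 − R2: [0, 0, 0, 0, 0]
R5 ← R5 + R2: [0, 0, 0, 0, 0]
R6 ← R6 + (3)·R2: [0, 0, 0, 0, 0]
Echelon form has 2 nonzero rows, so rank(A) = 2.

2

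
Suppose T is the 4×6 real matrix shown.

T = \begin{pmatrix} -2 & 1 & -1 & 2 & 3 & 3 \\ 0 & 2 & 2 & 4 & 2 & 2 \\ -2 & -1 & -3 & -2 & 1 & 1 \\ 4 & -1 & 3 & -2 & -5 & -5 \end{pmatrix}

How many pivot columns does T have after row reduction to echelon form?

2

Row reduce to echelon form.
R3 ← R3 − R1: [0, -2, -2, -4, -2, -2]
R4 ← R4 + (2)·R1: [0, 1, 1, 2, 1, 1]
R3 ← R3 + R2: [0, 0, 0, 0, 0, 0]
R4 ← R4 − (1/2)·R2: [0, 0, 0, 0, 0, 0]
Echelon form has 2 nonzero rows, so rank(T) = 2.
Each nonzero row contributes one pivot column: 2 pivot columns.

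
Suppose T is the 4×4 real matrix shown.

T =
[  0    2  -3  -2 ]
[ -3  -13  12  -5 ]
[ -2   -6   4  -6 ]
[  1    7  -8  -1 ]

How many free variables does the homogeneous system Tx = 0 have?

Row reduce to echelon form.
Swap R1 ↔ R2
R3 ← R3 − (2/3)·R1: [0, 8/3, -4, -8/3]
R4 ← R4 + (1/3)·R1: [0, 8/3, -4, -8/3]
R3 ← R3 − (4/3)·R2: [0, 0, 0, 0]
R4 ← R4 − (4/3)·R2: [0, 0, 0, 0]
2 nonzero rows, so rank(T) = 2.
T has 4 columns; by rank–nullity, nullity = 4 − 2 = 2.

2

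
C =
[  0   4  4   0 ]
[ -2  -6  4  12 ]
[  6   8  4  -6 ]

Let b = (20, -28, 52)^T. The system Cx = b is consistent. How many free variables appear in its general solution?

1

Row reduce the augmented matrix [C | b].
Swap R1 ↔ R2
R3 ← R3 + (3)·R1: [0, -10, 16, 30, -32]
R3 ← R3 + (5/2)·R2: [0, 0, 26, 30, 18]
The echelon form has 3 nonzero rows, and every pivot lies in the first 4 columns, so rank(C) = rank([C|b]) = 3.
The system is consistent.
Free variables = (unknowns) − (rank) = 4 − 3 = 1.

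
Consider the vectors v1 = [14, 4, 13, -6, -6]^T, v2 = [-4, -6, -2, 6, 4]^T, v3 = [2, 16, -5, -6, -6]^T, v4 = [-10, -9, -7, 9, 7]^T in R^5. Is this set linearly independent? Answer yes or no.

no

Form the matrix with these vectors as rows and row reduce.
R2 ← R2 + (2/7)·R1: [0, -34/7, 12/7, 30/7, 16/7]
R3 ← R3 − (1/7)·R1: [0, 108/7, -48/7, -36/7, -36/7]
R4 ← R4 + (5/7)·R1: [0, -43/7, 16/7, 33/7, 19/7]
R3 ← R3 + (54/17)·R2: [0, 0, -24/17, 144/17, 36/17]
R4 ← R4 − (43/34)·R2: [0, 0, 2/17, -12/17, -3/17]
R4 ← R4 + (1/12)·R3: [0, 0, 0, 0, 0]
3 nonzero rows, so the 4 vectors span a space of dimension 3.
Since 3 < 4, the vectors are linearly dependent.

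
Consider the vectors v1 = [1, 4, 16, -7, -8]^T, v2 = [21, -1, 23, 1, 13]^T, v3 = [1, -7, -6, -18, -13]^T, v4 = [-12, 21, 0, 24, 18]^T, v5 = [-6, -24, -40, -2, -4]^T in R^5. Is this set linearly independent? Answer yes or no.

Form the matrix with these vectors as rows and row reduce.
R2 ← R2 − (21)·R1: [0, -85, -313, 148, 181]
R3 ← R3 − R1: [0, -11, -22, -11, -5]
R4 ← R4 + (12)·R1: [0, 69, 192, -60, -78]
R5 ← R5 + (6)·R1: [0, 0, 56, -44, -52]
R3 ← R3 − (11/85)·R2: [0, 0, 1573/85, -2563/85, -2416/85]
R4 ← R4 + (69/85)·R2: [0, 0, -5277/85, 5112/85, 5859/85]
R4 ← R4 + (5277/1573)·R3: [0, 0, 0, -5865/143, -41565/1573]
R5 ← R5 − (4760/1573)·R3: [0, 0, 0, 6756/143, 53500/1573]
R5 ← R5 + (2252/1955)·R4: [0, 0, 0, 0, 904/253]
5 nonzero rows, so the 5 vectors span a space of dimension 5.
Since 5 = 5, the vectors are linearly independent.

yes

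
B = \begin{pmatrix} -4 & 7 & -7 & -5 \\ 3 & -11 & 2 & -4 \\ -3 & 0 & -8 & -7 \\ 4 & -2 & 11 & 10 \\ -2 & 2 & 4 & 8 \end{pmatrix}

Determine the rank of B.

Row reduce to echelon form.
R2 ← R2 + (3/4)·R1: [0, -23/4, -13/4, -31/4]
R3 ← R3 − (3/4)·R1: [0, -21/4, -11/4, -13/4]
R4 ← R4 + R1: [0, 5, 4, 5]
R5 ← R5 − (1/2)·R1: [0, -3/2, 15/2, 21/2]
R3 ← R3 − (21/23)·R2: [0, 0, 5/23, 88/23]
R4 ← R4 + (20/23)·R2: [0, 0, 27/23, -40/23]
R5 ← R5 − (6/23)·R2: [0, 0, 192/23, 288/23]
R4 ← R4 − (27/5)·R3: [0, 0, 0, -112/5]
R5 ← R5 − (192/5)·R3: [0, 0, 0, -672/5]
R5 ← R5 − (6)·R4: [0, 0, 0, 0]
Echelon form has 4 nonzero rows, so rank(B) = 4.

4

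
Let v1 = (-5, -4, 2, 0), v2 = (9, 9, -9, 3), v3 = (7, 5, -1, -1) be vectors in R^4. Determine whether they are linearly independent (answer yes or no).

no

Form the matrix with these vectors as rows and row reduce.
R2 ← R2 + (9/5)·R1: [0, 9/5, -27/5, 3]
R3 ← R3 + (7/5)·R1: [0, -3/5, 9/5, -1]
R3 ← R3 + (1/3)·R2: [0, 0, 0, 0]
2 nonzero rows, so the 3 vectors span a space of dimension 2.
Since 2 < 3, the vectors are linearly dependent.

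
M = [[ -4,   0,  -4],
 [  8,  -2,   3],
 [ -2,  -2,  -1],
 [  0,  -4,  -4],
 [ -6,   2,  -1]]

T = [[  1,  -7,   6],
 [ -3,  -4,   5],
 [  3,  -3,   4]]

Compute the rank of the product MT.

First compute MT:
[[-16,  40, -40],
 [ 23, -57,  50],
 [  1,  25, -26],
 [  0,  28, -36],
 [-15,  37, -30]]
Now row reduce the product.
R2 ← R2 + (23/16)·R1: [0, 1/2, -15/2]
R3 ← R3 + (1/16)·R1: [0, 55/2, -57/2]
R5 ← R5 − (15/16)·R1: [0, -1/2, 15/2]
R3 ← R3 − (55)·R2: [0, 0, 384]
R4 ← R4 − (56)·R2: [0, 0, 384]
R5 ← R5 + R2: [0, 0, 0]
R4 ← R4 − R3: [0, 0, 0]
3 nonzero rows, so rank(MT) = 3.

3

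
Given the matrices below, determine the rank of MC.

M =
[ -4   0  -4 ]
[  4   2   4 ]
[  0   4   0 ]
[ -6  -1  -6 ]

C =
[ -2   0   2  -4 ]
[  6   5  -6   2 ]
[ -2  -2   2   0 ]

First compute MC:
[[ 16,   8, -16,  16],
 [ -4,   2,   4, -12],
 [ 24,  20, -24,   8],
 [ 18,   7, -18,  22]]
Now row reduce the product.
R2 ← R2 + (1/4)·R1: [0, 4, 0, -8]
R3 ← R3 − (3/2)·R1: [0, 8, 0, -16]
R4 ← R4 − (9/8)·R1: [0, -2, 0, 4]
R3 ← R3 − (2)·R2: [0, 0, 0, 0]
R4 ← R4 + (1/2)·R2: [0, 0, 0, 0]
2 nonzero rows, so rank(MC) = 2.

2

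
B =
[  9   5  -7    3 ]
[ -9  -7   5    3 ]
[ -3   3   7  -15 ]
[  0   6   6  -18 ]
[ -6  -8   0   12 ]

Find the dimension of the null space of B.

Row reduce to echelon form.
R2 ← R2 + R1: [0, -2, -2, 6]
R3 ← R3 + (1/3)·R1: [0, 14/3, 14/3, -14]
R5 ← R5 + (2/3)·R1: [0, -14/3, -14/3, 14]
R3 ← R3 + (7/3)·R2: [0, 0, 0, 0]
R4 ← R4 + (3)·R2: [0, 0, 0, 0]
R5 ← R5 − (7/3)·R2: [0, 0, 0, 0]
2 nonzero rows, so rank(B) = 2.
B has 4 columns; by rank–nullity, nullity = 4 − 2 = 2.

2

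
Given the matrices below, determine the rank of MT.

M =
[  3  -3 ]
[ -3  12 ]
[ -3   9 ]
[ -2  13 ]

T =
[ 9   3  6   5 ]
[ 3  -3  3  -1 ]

First compute MT:
[[ 18,  18,   9,  18],
 [  9, -45,  18, -27],
 [  0, -36,   9, -24],
 [ 21, -45,  27, -23]]
Now row reduce the product.
R2 ← R2 − (1/2)·R1: [0, -54, 27/2, -36]
R4 ← R4 − (7/6)·R1: [0, -66, 33/2, -44]
R3 ← R3 − (2/3)·R2: [0, 0, 0, 0]
R4 ← R4 − (11/9)·R2: [0, 0, 0, 0]
2 nonzero rows, so rank(MT) = 2.

2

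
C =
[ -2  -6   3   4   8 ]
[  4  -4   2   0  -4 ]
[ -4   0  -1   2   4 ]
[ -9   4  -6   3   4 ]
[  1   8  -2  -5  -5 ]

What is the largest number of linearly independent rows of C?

Row reduce to echelon form.
R2 ← R2 + (2)·R1: [0, -16, 8, 8, 12]
R3 ← R3 − (2)·R1: [0, 12, -7, -6, -12]
R4 ← R4 − (9/2)·R1: [0, 31, -39/2, -15, -32]
R5 ← R5 + (1/2)·R1: [0, 5, -1/2, -3, -1]
R3 ← R3 + (3/4)·R2: [0, 0, -1, 0, -3]
R4 ← R4 + (31/16)·R2: [0, 0, -4, 1/2, -35/4]
R5 ← R5 + (5/16)·R2: [0, 0, 2, -1/2, 11/4]
R4 ← R4 − (4)·R3: [0, 0, 0, 1/2, 13/4]
R5 ← R5 + (2)·R3: [0, 0, 0, -1/2, -13/4]
R5 ← R5 + R4: [0, 0, 0, 0, 0]
Echelon form has 4 nonzero rows, so rank(C) = 4.
The rank gives the maximum number of linearly independent rows: 4.

4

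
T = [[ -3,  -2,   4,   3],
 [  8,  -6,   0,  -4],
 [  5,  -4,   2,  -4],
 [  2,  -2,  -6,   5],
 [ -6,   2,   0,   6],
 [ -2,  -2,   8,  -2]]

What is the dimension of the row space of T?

3

Row reduce to echelon form.
R2 ← R2 + (8/3)·R1: [0, -34/3, 32/3, 4]
R3 ← R3 + (5/3)·R1: [0, -22/3, 26/3, 1]
R4 ← R4 + (2/3)·R1: [0, -10/3, -10/3, 7]
R5 ← R5 − (2)·R1: [0, 6, -8, 0]
R6 ← R6 − (2/3)·R1: [0, -2/3, 16/3, -4]
R3 ← R3 − (11/17)·R2: [0, 0, 30/17, -27/17]
R4 ← R4 − (5/17)·R2: [0, 0, -110/17, 99/17]
R5 ← R5 + (9/17)·R2: [0, 0, -40/17, 36/17]
R6 ← R6 − (1/17)·R2: [0, 0, 80/17, -72/17]
R4 ← R4 + (11/3)·R3: [0, 0, 0, 0]
R5 ← R5 + (4/3)·R3: [0, 0, 0, 0]
R6 ← R6 − (8/3)·R3: [0, 0, 0, 0]
Echelon form has 3 nonzero rows, so rank(T) = 3.
The row space has dimension equal to the rank: 3.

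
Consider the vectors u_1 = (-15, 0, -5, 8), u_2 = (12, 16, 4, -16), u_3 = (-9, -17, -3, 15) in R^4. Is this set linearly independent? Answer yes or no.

Form the matrix with these vectors as rows and row reduce.
R2 ← R2 + (4/5)·R1: [0, 16, 0, -48/5]
R3 ← R3 − (3/5)·R1: [0, -17, 0, 51/5]
R3 ← R3 + (17/16)·R2: [0, 0, 0, 0]
2 nonzero rows, so the 3 vectors span a space of dimension 2.
Since 2 < 3, the vectors are linearly dependent.

no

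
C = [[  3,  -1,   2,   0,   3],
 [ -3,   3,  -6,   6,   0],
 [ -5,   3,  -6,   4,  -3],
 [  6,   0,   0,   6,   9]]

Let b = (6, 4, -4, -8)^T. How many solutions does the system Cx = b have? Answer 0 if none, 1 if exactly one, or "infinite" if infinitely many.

Row reduce the augmented matrix [C | b].
R2 ← R2 + R1: [0, 2, -4, 6, 3, 10]
R3 ← R3 + (5/3)·R1: [0, 4/3, -8/3, 4, 2, 6]
R4 ← R4 − (2)·R1: [0, 2, -4, 6, 3, -20]
R3 ← R3 − (2/3)·R2: [0, 0, 0, 0, 0, -2/3]
R4 ← R4 − R2: [0, 0, 0, 0, 0, -30]
R4 ← R4 − (45)·R3: [0, 0, 0, 0, 0, 0]
The echelon form has 3 nonzero rows; the last pivot sits in the augmented column, so rank(C) = 2 but rank([C|b]) = 3.
Since the ranks differ, the system is inconsistent.
It has no solutions.

0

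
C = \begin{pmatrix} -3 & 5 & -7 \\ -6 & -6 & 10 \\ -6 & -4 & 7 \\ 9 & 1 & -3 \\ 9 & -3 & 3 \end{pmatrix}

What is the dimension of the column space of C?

Row reduce to echelon form.
R2 ← R2 − (2)·R1: [0, -16, 24]
R3 ← R3 − (2)·R1: [0, -14, 21]
R4 ← R4 + (3)·R1: [0, 16, -24]
R5 ← R5 + (3)·R1: [0, 12, -18]
R3 ← R3 − (7/8)·R2: [0, 0, 0]
R4 ← R4 + R2: [0, 0, 0]
R5 ← R5 + (3/4)·R2: [0, 0, 0]
Echelon form has 2 nonzero rows, so rank(C) = 2.
The column space has dimension equal to the rank: 2.

2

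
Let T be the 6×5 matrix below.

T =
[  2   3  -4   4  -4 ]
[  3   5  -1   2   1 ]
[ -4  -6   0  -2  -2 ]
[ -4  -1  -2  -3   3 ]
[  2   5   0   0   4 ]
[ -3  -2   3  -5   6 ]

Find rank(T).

3

Row reduce to echelon form.
R2 ← R2 − (3/2)·R1: [0, 1/2, 5, -4, 7]
R3 ← R3 + (2)·R1: [0, 0, -8, 6, -10]
R4 ← R4 + (2)·R1: [0, 5, -10, 5, -5]
R5 ← R5 − R1: [0, 2, 4, -4, 8]
R6 ← R6 + (3/2)·R1: [0, 5/2, -3, 1, 0]
R4 ← R4 − (10)·R2: [0, 0, -60, 45, -75]
R5 ← R5 − (4)·R2: [0, 0, -16, 12, -20]
R6 ← R6 − (5)·R2: [0, 0, -28, 21, -35]
R4 ← R4 − (15/2)·R3: [0, 0, 0, 0, 0]
R5 ← R5 − (2)·R3: [0, 0, 0, 0, 0]
R6 ← R6 − (7/2)·R3: [0, 0, 0, 0, 0]
Echelon form has 3 nonzero rows, so rank(T) = 3.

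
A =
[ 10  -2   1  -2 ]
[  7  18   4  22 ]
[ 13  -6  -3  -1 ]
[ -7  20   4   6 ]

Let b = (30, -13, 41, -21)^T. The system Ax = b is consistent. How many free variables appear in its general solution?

0

Row reduce the augmented matrix [A | b].
R2 ← R2 − (7/10)·R1: [0, 97/5, 33/10, 117/5, -34]
R3 ← R3 − (13/10)·R1: [0, -17/5, -43/10, 8/5, 2]
R4 ← R4 + (7/10)·R1: [0, 93/5, 47/10, 23/5, 0]
R3 ← R3 + (17/97)·R2: [0, 0, -361/97, 553/97, -384/97]
R4 ← R4 − (93/97)·R2: [0, 0, 149/97, -1730/97, 3162/97]
R4 ← R4 + (149/361)·R3: [0, 0, 0, -5589/361, 11178/361]
The echelon form has 4 nonzero rows, and every pivot lies in the first 4 columns, so rank(A) = rank([A|b]) = 4.
The system is consistent.
Free variables = (unknowns) − (rank) = 4 − 4 = 0.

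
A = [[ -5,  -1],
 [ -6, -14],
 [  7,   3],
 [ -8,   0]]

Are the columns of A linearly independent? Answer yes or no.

yes

Row reduce A to echelon form.
R2 ← R2 − (6/5)·R1: [0, -64/5]
R3 ← R3 + (7/5)·R1: [0, 8/5]
R4 ← R4 − (8/5)·R1: [0, 8/5]
R3 ← R3 + (1/8)·R2: [0, 0]
R4 ← R4 + (1/8)·R2: [0, 0]
2 pivots among 2 columns.
Every column is a pivot column, so the columns are linearly independent.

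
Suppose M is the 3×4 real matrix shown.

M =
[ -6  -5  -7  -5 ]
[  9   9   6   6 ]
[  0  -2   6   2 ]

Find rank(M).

Row reduce to echelon form.
R2 ← R2 + (3/2)·R1: [0, 3/2, -9/2, -3/2]
R3 ← R3 + (4/3)·R2: [0, 0, 0, 0]
Echelon form has 2 nonzero rows, so rank(M) = 2.

2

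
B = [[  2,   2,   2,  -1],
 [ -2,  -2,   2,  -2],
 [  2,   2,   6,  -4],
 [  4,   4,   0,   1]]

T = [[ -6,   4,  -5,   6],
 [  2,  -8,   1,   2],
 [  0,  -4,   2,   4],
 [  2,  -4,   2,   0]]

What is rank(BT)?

2

First compute BT:
[[-10, -12,  -6,  24],
 [  4,   8,   8,  -8],
 [-16, -16,  -4,  40],
 [-14, -20, -14,  32]]
Now row reduce the product.
R2 ← R2 + (2/5)·R1: [0, 16/5, 28/5, 8/5]
R3 ← R3 − (8/5)·R1: [0, 16/5, 28/5, 8/5]
R4 ← R4 − (7/5)·R1: [0, -16/5, -28/5, -8/5]
R3 ← R3 − R2: [0, 0, 0, 0]
R4 ← R4 + R2: [0, 0, 0, 0]
2 nonzero rows, so rank(BT) = 2.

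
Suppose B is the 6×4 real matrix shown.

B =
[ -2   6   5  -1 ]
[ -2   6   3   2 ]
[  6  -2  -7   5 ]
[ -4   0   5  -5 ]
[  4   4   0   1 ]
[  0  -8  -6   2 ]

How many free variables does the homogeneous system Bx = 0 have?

Row reduce to echelon form.
R2 ← R2 − R1: [0, 0, -2, 3]
R3 ← R3 + (3)·R1: [0, 16, 8, 2]
R4 ← R4 − (2)·R1: [0, -12, -5, -3]
R5 ← R5 + (2)·R1: [0, 16, 10, -1]
Swap R2 ↔ R3
R4 ← R4 + (3/4)·R2: [0, 0, 1, -3/2]
R5 ← R5 − R2: [0, 0, 2, -3]
R6 ← R6 + (1/2)·R2: [0, 0, -2, 3]
R4 ← R4 + (1/2)·R3: [0, 0, 0, 0]
R5 ← R5 + R3: [0, 0, 0, 0]
R6 ← R6 − R3: [0, 0, 0, 0]
3 nonzero rows, so rank(B) = 3.
B has 4 columns; by rank–nullity, nullity = 4 − 3 = 1.

1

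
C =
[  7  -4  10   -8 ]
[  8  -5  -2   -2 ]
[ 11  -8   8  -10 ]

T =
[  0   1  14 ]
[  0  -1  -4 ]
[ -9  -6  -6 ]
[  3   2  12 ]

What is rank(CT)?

First compute CT:
[[-114, -65, -42],
 [ 12,  21, 120],
 [-102, -49,  18]]
Now row reduce the product.
R2 ← R2 + (2/19)·R1: [0, 269/19, 2196/19]
R3 ← R3 − (17/19)·R1: [0, 174/19, 1056/19]
R3 ← R3 − (174/269)·R2: [0, 0, -5160/269]
3 nonzero rows, so rank(CT) = 3.

3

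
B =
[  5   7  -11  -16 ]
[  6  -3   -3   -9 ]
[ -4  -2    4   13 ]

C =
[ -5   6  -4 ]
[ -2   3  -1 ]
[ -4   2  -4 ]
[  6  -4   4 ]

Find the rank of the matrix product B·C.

First compute BC:
[[-91,  93, -47],
 [-66,  57, -45],
 [ 86, -74,  54]]
Now row reduce the product.
R2 ← R2 − (66/91)·R1: [0, -951/91, -993/91]
R3 ← R3 + (86/91)·R1: [0, 1264/91, 872/91]
R3 ← R3 + (1264/951)·R2: [0, 0, -1560/317]
3 nonzero rows, so rank(BC) = 3.

3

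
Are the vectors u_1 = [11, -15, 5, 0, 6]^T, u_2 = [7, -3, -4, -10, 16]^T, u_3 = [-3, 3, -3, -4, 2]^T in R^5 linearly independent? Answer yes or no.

yes

Form the matrix with these vectors as rows and row reduce.
R2 ← R2 − (7/11)·R1: [0, 72/11, -79/11, -10, 134/11]
R3 ← R3 + (3/11)·R1: [0, -12/11, -18/11, -4, 40/11]
R3 ← R3 + (1/6)·R2: [0, 0, -17/6, -17/3, 17/3]
3 nonzero rows, so the 3 vectors span a space of dimension 3.
Since 3 = 3, the vectors are linearly independent.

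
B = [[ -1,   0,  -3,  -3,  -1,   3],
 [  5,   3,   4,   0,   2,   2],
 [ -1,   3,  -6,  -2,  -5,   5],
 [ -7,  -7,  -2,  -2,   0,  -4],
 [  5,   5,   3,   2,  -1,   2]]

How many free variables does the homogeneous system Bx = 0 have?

2

Row reduce to echelon form.
R2 ← R2 + (5)·R1: [0, 3, -11, -15, -3, 17]
R3 ← R3 − R1: [0, 3, -3, 1, -4, 2]
R4 ← R4 − (7)·R1: [0, -7, 19, 19, 7, -25]
R5 ← R5 + (5)·R1: [0, 5, -12, -13, -6, 17]
R3 ← R3 − R2: [0, 0, 8, 16, -1, -15]
R4 ← R4 + (7/3)·R2: [0, 0, -20/3, -16, 0, 44/3]
R5 ← R5 − (5/3)·R2: [0, 0, 19/3, 12, -1, -34/3]
R4 ← R4 + (5/6)·R3: [0, 0, 0, -8/3, -5/6, 13/6]
R5 ← R5 − (19/24)·R3: [0, 0, 0, -2/3, -5/24, 13/24]
R5 ← R5 − (1/4)·R4: [0, 0, 0, 0, 0, 0]
4 nonzero rows, so rank(B) = 4.
B has 6 columns; by rank–nullity, nullity = 6 − 4 = 2.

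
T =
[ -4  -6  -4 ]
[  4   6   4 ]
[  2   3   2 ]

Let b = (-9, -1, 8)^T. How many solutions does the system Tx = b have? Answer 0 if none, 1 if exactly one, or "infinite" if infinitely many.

Row reduce the augmented matrix [T | b].
R2 ← R2 + R1: [0, 0, 0, -10]
R3 ← R3 + (1/2)·R1: [0, 0, 0, 7/2]
R3 ← R3 + (7/20)·R2: [0, 0, 0, 0]
The echelon form has 2 nonzero rows; the last pivot sits in the augmented column, so rank(T) = 1 but rank([T|b]) = 2.
Since the ranks differ, the system is inconsistent.
It has no solutions.

0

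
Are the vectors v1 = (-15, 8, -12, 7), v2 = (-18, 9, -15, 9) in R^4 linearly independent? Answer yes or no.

yes

Form the matrix with these vectors as rows and row reduce.
R2 ← R2 − (6/5)·R1: [0, -3/5, -3/5, 3/5]
2 nonzero rows, so the 2 vectors span a space of dimension 2.
Since 2 = 2, the vectors are linearly independent.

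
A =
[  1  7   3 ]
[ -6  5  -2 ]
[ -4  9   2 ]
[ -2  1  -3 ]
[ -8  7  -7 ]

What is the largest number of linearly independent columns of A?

3

Row reduce to echelon form.
R2 ← R2 + (6)·R1: [0, 47, 16]
R3 ← R3 + (4)·R1: [0, 37, 14]
R4 ← R4 + (2)·R1: [0, 15, 3]
R5 ← R5 + (8)·R1: [0, 63, 17]
R3 ← R3 − (37/47)·R2: [0, 0, 66/47]
R4 ← R4 − (15/47)·R2: [0, 0, -99/47]
R5 ← R5 − (63/47)·R2: [0, 0, -209/47]
R4 ← R4 + (3/2)·R3: [0, 0, 0]
R5 ← R5 + (19/6)·R3: [0, 0, 0]
Echelon form has 3 nonzero rows, so rank(A) = 3.
The rank gives the maximum number of linearly independent columns: 3.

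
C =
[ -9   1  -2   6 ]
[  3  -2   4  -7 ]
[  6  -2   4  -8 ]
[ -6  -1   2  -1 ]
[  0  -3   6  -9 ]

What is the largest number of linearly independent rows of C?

Row reduce to echelon form.
R2 ← R2 + (1/3)·R1: [0, -5/3, 10/3, -5]
R3 ← R3 + (2/3)·R1: [0, -4/3, 8/3, -4]
R4 ← R4 − (2/3)·R1: [0, -5/3, 10/3, -5]
R3 ← R3 − (4/5)·R2: [0, 0, 0, 0]
R4 ← R4 − R2: [0, 0, 0, 0]
R5 ← R5 − (9/5)·R2: [0, 0, 0, 0]
Echelon form has 2 nonzero rows, so rank(C) = 2.
The rank gives the maximum number of linearly independent rows: 2.

2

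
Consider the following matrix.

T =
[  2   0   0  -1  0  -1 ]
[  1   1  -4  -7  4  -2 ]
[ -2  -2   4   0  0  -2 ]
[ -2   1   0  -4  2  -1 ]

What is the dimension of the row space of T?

Row reduce to echelon form.
R2 ← R2 − (1/2)·R1: [0, 1, -4, -13/2, 4, -3/2]
R3 ← R3 + R1: [0, -2, 4, -1, 0, -3]
R4 ← R4 + R1: [0, 1, 0, -5, 2, -2]
R3 ← R3 + (2)·R2: [0, 0, -4, -14, 8, -6]
R4 ← R4 − R2: [0, 0, 4, 3/2, -2, -1/2]
R4 ← R4 + R3: [0, 0, 0, -25/2, 6, -13/2]
Echelon form has 4 nonzero rows, so rank(T) = 4.
The row space has dimension equal to the rank: 4.

4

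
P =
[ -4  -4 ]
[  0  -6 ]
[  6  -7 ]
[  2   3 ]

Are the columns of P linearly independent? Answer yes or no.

Row reduce P to echelon form.
R3 ← R3 + (3/2)·R1: [0, -13]
R4 ← R4 + (1/2)·R1: [0, 1]
R3 ← R3 − (13/6)·R2: [0, 0]
R4 ← R4 + (1/6)·R2: [0, 0]
2 pivots among 2 columns.
Every column is a pivot column, so the columns are linearly independent.

yes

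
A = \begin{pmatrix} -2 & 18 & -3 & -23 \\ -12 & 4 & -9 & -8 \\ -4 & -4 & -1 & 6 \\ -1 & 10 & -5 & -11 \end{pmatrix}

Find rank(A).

Row reduce to echelon form.
R2 ← R2 − (6)·R1: [0, -104, 9, 130]
R3 ← R3 − (2)·R1: [0, -40, 5, 52]
R4 ← R4 − (1/2)·R1: [0, 1, -7/2, 1/2]
R3 ← R3 − (5/13)·R2: [0, 0, 20/13, 2]
R4 ← R4 + (1/104)·R2: [0, 0, -355/104, 7/4]
R4 ← R4 + (71/32)·R3: [0, 0, 0, 99/16]
Echelon form has 4 nonzero rows, so rank(A) = 4.

4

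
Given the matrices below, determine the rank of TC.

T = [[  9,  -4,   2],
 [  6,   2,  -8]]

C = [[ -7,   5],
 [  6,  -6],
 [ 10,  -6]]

First compute TC:
[[-67,  57],
 [-110,  66]]
Now row reduce the product.
R2 ← R2 − (110/67)·R1: [0, -1848/67]
2 nonzero rows, so rank(TC) = 2.

2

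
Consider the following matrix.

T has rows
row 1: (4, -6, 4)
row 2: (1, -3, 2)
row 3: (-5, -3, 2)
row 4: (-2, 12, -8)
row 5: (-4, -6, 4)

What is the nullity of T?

1

Row reduce to echelon form.
R2 ← R2 − (1/4)·R1: [0, -3/2, 1]
R3 ← R3 + (5/4)·R1: [0, -21/2, 7]
R4 ← R4 + (1/2)·R1: [0, 9, -6]
R5 ← R5 + R1: [0, -12, 8]
R3 ← R3 − (7)·R2: [0, 0, 0]
R4 ← R4 + (6)·R2: [0, 0, 0]
R5 ← R5 − (8)·R2: [0, 0, 0]
2 nonzero rows, so rank(T) = 2.
T has 3 columns; by rank–nullity, nullity = 3 − 2 = 1.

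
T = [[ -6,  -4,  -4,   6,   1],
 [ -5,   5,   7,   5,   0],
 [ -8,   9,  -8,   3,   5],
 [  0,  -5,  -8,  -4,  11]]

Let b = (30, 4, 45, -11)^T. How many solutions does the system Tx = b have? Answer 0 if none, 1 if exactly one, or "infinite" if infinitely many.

infinite

Row reduce the augmented matrix [T | b].
R2 ← R2 − (5/6)·R1: [0, 25/3, 31/3, 0, -5/6, -21]
R3 ← R3 − (4/3)·R1: [0, 43/3, -8/3, -5, 11/3, 5]
R3 ← R3 − (43/25)·R2: [0, 0, -511/25, -5, 51/10, 1028/25]
R4 ← R4 + (3/5)·R2: [0, 0, -9/5, -4, 21/2, -118/5]
R4 ← R4 − (45/511)·R3: [0, 0, 0, -1819/511, 5136/511, -13910/511]
The echelon form has 4 nonzero rows, and every pivot lies in the first 5 columns, so rank(T) = rank([T|b]) = 4.
The system is consistent.
rank = 4 < 5 unknowns, so there are infinitely many solutions.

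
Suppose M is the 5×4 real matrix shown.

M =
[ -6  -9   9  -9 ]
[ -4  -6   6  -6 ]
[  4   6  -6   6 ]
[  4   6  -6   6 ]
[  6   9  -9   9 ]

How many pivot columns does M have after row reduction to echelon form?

1

Row reduce to echelon form.
R2 ← R2 − (2/3)·R1: [0, 0, 0, 0]
R3 ← R3 + (2/3)·R1: [0, 0, 0, 0]
R4 ← R4 + (2/3)·R1: [0, 0, 0, 0]
R5 ← R5 + R1: [0, 0, 0, 0]
Echelon form has 1 nonzero row, so rank(M) = 1.
Each nonzero row contributes one pivot column: 1 pivot columns.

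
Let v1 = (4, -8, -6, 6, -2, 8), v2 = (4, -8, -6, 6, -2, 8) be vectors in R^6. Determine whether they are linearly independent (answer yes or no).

Form the matrix with these vectors as rows and row reduce.
R2 ← R2 − R1: [0, 0, 0, 0, 0, 0]
1 nonzero row, so the 2 vectors span a space of dimension 1.
Since 1 < 2, the vectors are linearly dependent.

no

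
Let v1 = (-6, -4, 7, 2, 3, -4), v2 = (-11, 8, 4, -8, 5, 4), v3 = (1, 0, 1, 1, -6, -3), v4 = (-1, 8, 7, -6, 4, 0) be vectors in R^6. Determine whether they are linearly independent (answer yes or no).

Form the matrix with these vectors as rows and row reduce.
R2 ← R2 − (11/6)·R1: [0, 46/3, -53/6, -35/3, -1/2, 34/3]
R3 ← R3 + (1/6)·R1: [0, -2/3, 13/6, 4/3, -11/2, -11/3]
R4 ← R4 − (1/6)·R1: [0, 26/3, 35/6, -19/3, 7/2, 2/3]
R3 ← R3 + (1/23)·R2: [0, 0, 41/23, 19/23, -127/23, -73/23]
R4 ← R4 − (13/23)·R2: [0, 0, 249/23, 6/23, 87/23, -132/23]
R4 ← R4 − (249/41)·R3: [0, 0, 0, -195/41, 1530/41, 555/41]
4 nonzero rows, so the 4 vectors span a space of dimension 4.
Since 4 = 4, the vectors are linearly independent.

yes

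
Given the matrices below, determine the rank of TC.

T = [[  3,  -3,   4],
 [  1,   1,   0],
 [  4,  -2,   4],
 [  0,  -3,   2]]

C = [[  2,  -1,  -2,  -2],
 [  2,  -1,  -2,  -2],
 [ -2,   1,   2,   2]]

First compute TC:
[[ -8,   4,   8,   8],
 [  4,  -2,  -4,  -4],
 [ -4,   2,   4,   4],
 [-10,   5,  10,  10]]
Now row reduce the product.
R2 ← R2 + (1/2)·R1: [0, 0, 0, 0]
R3 ← R3 − (1/2)·R1: [0, 0, 0, 0]
R4 ← R4 − (5/4)·R1: [0, 0, 0, 0]
1 nonzero row, so rank(TC) = 1.

1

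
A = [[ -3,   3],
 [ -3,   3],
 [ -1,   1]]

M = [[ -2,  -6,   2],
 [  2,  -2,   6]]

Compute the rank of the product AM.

First compute AM:
[[ 12,  12,  12],
 [ 12,  12,  12],
 [  4,   4,   4]]
Now row reduce the product.
R2 ← R2 − R1: [0, 0, 0]
R3 ← R3 − (1/3)·R1: [0, 0, 0]
1 nonzero row, so rank(AM) = 1.

1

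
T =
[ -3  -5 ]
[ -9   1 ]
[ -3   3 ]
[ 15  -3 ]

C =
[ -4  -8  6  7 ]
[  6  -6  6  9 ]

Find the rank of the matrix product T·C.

2

First compute TC:
[[-18,  54, -48, -66],
 [ 42,  66, -48, -54],
 [ 30,   6,   0,   6],
 [-78, -102,  72,  78]]
Now row reduce the product.
R2 ← R2 + (7/3)·R1: [0, 192, -160, -208]
R3 ← R3 + (5/3)·R1: [0, 96, -80, -104]
R4 ← R4 − (13/3)·R1: [0, -336, 280, 364]
R3 ← R3 − (1/2)·R2: [0, 0, 0, 0]
R4 ← R4 + (7/4)·R2: [0, 0, 0, 0]
2 nonzero rows, so rank(TC) = 2.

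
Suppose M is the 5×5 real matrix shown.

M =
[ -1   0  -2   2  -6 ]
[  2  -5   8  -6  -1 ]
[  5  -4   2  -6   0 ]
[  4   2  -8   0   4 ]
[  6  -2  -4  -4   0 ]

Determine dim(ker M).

Row reduce to echelon form.
R2 ← R2 + (2)·R1: [0, -5, 4, -2, -13]
R3 ← R3 + (5)·R1: [0, -4, -8, 4, -30]
R4 ← R4 + (4)·R1: [0, 2, -16, 8, -20]
R5 ← R5 + (6)·R1: [0, -2, -16, 8, -36]
R3 ← R3 − (4/5)·R2: [0, 0, -56/5, 28/5, -98/5]
R4 ← R4 + (2/5)·R2: [0, 0, -72/5, 36/5, -126/5]
R5 ← R5 − (2/5)·R2: [0, 0, -88/5, 44/5, -154/5]
R4 ← R4 − (9/7)·R3: [0, 0, 0, 0, 0]
R5 ← R5 − (11/7)·R3: [0, 0, 0, 0, 0]
3 nonzero rows, so rank(M) = 3.
M has 5 columns; by rank–nullity, nullity = 5 − 3 = 2.

2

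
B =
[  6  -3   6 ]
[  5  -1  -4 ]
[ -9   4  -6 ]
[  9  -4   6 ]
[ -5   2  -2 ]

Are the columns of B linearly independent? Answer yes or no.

Row reduce B to echelon form.
R2 ← R2 − (5/6)·R1: [0, 3/2, -9]
R3 ← R3 + (3/2)·R1: [0, -1/2, 3]
R4 ← R4 − (3/2)·R1: [0, 1/2, -3]
R5 ← R5 + (5/6)·R1: [0, -1/2, 3]
R3 ← R3 + (1/3)·R2: [0, 0, 0]
R4 ← R4 − (1/3)·R2: [0, 0, 0]
R5 ← R5 + (1/3)·R2: [0, 0, 0]
2 pivots among 3 columns.
Only 2 < 3 pivot columns, so the columns are linearly dependent.

no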